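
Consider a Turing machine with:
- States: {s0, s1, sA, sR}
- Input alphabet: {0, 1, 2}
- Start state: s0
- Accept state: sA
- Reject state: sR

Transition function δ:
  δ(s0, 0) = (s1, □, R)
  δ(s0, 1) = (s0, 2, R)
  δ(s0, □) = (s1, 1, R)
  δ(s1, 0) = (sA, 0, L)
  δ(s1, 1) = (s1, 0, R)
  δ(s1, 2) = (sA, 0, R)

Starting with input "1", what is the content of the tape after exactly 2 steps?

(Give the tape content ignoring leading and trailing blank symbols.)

Execution trace:
Initial: [s0]1
Step 1: δ(s0, 1) = (s0, 2, R) → 2[s0]□
Step 2: δ(s0, □) = (s1, 1, R) → 21[s1]□

No transition is defined for δ(s1, □). By convention the machine halts and rejects.

After 2 steps, the tape (ignoring leading/trailing blanks) is: 21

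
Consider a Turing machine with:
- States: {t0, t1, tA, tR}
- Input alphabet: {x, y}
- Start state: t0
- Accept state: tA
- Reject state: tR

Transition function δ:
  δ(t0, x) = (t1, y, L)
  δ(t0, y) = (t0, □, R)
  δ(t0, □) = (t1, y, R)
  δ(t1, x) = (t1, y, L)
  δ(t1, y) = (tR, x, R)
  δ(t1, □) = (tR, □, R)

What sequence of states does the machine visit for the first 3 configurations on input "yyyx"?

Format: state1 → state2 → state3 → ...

Execution trace:
Initial: [t0]yyyx
Step 1: δ(t0, y) = (t0, □, R) → □[t0]yyx
Step 2: δ(t0, y) = (t0, □, R) → □□[t0]yx

State sequence: t0 → t0 → t0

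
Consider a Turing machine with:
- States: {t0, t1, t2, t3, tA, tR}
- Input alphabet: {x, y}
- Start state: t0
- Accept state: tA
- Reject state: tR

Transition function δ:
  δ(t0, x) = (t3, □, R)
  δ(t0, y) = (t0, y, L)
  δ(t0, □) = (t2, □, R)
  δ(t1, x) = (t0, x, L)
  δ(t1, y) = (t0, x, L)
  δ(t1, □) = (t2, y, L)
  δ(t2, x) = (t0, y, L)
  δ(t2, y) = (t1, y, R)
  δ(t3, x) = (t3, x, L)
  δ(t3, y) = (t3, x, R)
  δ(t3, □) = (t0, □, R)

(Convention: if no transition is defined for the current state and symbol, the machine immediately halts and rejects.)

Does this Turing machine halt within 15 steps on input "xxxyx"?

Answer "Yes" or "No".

Execution trace:
Initial: [t0]xxxyx
Step 1: δ(t0, x) = (t3, □, R) → □[t3]xxyx
Step 2: δ(t3, x) = (t3, x, L) → [t3]□xxyx
Step 3: δ(t3, □) = (t0, □, R) → □[t0]xxyx
Step 4: δ(t0, x) = (t3, □, R) → □□[t3]xyx
Step 5: δ(t3, x) = (t3, x, L) → □[t3]□xyx
Step 6: δ(t3, □) = (t0, □, R) → □□[t0]xyx
Step 7: δ(t0, x) = (t3, □, R) → □□□[t3]yx
Step 8: δ(t3, y) = (t3, x, R) → □□□x[t3]x
Step 9: δ(t3, x) = (t3, x, L) → □□□[t3]xx
Step 10: δ(t3, x) = (t3, x, L) → □□[t3]□xx
Step 11: δ(t3, □) = (t0, □, R) → □□□[t0]xx
Step 12: δ(t0, x) = (t3, □, R) → □□□□[t3]x
Step 13: δ(t3, x) = (t3, x, L) → □□□[t3]□x
Step 14: δ(t3, □) = (t0, □, R) → □□□□[t0]x
Step 15: δ(t0, x) = (t3, □, R) → □□□□□[t3]□

The machine has not reached a halting state after 15 steps.
The machine did not halt within the 15-step bound.

Answer: No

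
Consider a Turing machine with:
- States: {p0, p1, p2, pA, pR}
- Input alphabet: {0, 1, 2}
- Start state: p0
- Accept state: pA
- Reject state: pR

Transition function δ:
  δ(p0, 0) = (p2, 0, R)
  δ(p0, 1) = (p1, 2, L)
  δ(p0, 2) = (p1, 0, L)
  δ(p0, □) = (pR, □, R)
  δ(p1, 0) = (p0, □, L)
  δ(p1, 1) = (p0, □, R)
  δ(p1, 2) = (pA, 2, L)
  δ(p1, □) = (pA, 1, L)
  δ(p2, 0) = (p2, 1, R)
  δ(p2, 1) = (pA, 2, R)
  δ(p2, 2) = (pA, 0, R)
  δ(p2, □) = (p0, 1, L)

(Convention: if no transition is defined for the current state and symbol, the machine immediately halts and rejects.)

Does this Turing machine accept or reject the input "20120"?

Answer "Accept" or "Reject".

Execution trace:
Initial: [p0]20120
Step 1: δ(p0, 2) = (p1, 0, L) → [p1]□00120
Step 2: δ(p1, □) = (pA, 1, L) → [pA]□100120

The machine reaches the accept state pA and halts.

Answer: Accept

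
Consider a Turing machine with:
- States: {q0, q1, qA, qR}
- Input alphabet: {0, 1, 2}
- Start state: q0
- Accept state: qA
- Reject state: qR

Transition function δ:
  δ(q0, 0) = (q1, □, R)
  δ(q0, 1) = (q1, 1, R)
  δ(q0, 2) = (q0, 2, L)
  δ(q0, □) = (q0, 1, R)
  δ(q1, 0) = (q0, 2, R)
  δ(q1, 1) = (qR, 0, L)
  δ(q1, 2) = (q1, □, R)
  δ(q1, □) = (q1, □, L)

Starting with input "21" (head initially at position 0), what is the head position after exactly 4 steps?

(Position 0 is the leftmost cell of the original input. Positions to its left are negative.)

Execution trace (head position shown):
Step 0: [q0]21  (head at position 0)
Step 1: move left → [q0]□21  (head at position -1)
Step 2: move right → 1[q0]21  (head at position 0)
Step 3: move left → [q0]121  (head at position -1)
Step 4: move right → 1[q1]21  (head at position 0)

After 4 steps, the head is at position 0.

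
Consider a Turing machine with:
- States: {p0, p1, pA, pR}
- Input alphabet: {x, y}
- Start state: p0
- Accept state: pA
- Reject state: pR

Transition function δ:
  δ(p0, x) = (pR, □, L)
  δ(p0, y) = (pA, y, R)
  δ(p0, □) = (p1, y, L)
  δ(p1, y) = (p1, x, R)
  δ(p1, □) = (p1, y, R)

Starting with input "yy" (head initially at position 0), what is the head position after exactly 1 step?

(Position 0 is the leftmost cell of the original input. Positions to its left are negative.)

Execution trace (head position shown):
Step 0: [p0]yy  (head at position 0)
Step 1: move right → y[pA]y  (head at position 1)

After 1 step, the head is at position 1.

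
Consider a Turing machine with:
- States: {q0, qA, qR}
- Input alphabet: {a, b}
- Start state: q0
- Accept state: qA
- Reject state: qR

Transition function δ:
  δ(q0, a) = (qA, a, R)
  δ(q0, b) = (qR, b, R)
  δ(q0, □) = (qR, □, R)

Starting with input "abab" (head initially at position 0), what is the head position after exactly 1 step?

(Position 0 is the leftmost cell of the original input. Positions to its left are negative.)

Execution trace (head position shown):
Step 0: [q0]abab  (head at position 0)
Step 1: move right → a[qA]bab  (head at position 1)

After 1 step, the head is at position 1.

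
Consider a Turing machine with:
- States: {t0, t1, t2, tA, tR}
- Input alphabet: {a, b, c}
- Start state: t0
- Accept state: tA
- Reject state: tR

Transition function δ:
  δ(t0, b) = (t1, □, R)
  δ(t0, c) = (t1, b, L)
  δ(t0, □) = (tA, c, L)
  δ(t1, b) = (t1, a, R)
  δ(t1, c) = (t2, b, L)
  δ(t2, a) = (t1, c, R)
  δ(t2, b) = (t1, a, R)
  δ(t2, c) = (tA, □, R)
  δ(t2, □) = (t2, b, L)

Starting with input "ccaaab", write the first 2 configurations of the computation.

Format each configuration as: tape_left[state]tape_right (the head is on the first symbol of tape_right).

Transitions applied:
Step 1: δ(t0, c) = (t1, b, L)

The first 2 configurations are:
[t0]ccaaab ⊢ [t1]□bcaaab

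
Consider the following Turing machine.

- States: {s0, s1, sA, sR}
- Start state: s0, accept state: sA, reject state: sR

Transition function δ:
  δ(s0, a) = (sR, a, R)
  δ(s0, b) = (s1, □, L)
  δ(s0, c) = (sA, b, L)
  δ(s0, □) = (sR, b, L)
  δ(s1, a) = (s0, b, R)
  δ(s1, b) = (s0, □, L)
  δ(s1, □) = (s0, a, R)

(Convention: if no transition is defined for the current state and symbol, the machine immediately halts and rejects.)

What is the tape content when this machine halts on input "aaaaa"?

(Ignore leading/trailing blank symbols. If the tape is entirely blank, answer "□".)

Execution trace:
Initial: [s0]aaaaa
Step 1: δ(s0, a) = (sR, a, R) → a[sR]aaaa

The machine reaches the reject state sR and halts.

Final tape (ignoring leading/trailing blanks): aaaaa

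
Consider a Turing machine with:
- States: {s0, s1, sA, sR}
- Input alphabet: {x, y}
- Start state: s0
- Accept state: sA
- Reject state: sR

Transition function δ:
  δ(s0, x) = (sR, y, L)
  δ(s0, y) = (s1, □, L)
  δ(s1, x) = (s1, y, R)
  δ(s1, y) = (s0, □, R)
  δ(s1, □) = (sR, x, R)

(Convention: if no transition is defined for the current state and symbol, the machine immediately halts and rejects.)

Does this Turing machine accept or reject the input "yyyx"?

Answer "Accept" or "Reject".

Execution trace:
Initial: [s0]yyyx
Step 1: δ(s0, y) = (s1, □, L) → [s1]□□yyx
Step 2: δ(s1, □) = (sR, x, R) → x[sR]□yyx

The machine reaches the reject state sR and halts.

Answer: Reject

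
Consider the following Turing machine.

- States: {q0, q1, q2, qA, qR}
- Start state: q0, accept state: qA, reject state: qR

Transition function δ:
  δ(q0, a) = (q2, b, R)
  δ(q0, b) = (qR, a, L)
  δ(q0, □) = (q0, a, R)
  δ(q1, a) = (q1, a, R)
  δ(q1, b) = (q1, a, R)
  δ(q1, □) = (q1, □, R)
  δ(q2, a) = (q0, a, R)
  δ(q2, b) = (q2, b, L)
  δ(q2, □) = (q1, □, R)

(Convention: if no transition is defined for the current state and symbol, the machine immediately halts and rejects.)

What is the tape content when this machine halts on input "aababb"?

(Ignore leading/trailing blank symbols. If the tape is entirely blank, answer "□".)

Execution trace:
Initial: [q0]aababb
Step 1: δ(q0, a) = (q2, b, R) → b[q2]ababb
Step 2: δ(q2, a) = (q0, a, R) → ba[q0]babb
Step 3: δ(q0, b) = (qR, a, L) → b[qR]aaabb

The machine reaches the reject state qR and halts.

Final tape (ignoring leading/trailing blanks): baaabb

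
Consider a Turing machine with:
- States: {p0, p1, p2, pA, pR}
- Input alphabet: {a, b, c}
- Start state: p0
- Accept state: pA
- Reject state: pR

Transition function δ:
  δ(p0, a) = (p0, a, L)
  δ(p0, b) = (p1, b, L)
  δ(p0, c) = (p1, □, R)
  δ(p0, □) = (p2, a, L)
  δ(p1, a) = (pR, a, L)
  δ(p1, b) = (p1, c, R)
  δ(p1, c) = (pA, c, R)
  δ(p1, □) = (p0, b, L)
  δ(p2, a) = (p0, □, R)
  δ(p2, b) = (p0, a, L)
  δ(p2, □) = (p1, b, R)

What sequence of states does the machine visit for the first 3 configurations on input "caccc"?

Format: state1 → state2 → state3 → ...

Execution trace:
Initial: [p0]caccc
Step 1: δ(p0, c) = (p1, □, R) → □[p1]accc
Step 2: δ(p1, a) = (pR, a, L) → [pR]□accc

The machine reaches the reject state pR and halts.

State sequence: p0 → p1 → pR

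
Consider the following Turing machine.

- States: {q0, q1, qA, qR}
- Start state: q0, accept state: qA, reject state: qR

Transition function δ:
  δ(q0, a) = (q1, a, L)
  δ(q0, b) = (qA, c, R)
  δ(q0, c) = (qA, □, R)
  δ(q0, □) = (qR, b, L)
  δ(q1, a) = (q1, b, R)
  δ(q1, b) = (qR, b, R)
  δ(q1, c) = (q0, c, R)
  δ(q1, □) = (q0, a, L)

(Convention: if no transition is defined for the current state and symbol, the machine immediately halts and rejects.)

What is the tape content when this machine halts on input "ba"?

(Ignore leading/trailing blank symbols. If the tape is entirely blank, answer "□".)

Execution trace:
Initial: [q0]ba
Step 1: δ(q0, b) = (qA, c, R) → c[qA]a

The machine reaches the accept state qA and halts.

Final tape (ignoring leading/trailing blanks): ca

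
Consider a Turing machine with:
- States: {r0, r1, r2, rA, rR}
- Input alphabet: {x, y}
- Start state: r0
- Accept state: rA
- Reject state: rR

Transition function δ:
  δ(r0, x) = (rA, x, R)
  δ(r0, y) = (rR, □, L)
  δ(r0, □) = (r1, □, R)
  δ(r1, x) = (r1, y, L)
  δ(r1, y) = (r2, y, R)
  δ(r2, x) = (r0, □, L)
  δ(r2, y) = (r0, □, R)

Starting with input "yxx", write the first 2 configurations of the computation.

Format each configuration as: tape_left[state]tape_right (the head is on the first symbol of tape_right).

Transitions applied:
Step 1: δ(r0, y) = (rR, □, L)

The first 2 configurations are:
[r0]yxx ⊢ [rR]□□xx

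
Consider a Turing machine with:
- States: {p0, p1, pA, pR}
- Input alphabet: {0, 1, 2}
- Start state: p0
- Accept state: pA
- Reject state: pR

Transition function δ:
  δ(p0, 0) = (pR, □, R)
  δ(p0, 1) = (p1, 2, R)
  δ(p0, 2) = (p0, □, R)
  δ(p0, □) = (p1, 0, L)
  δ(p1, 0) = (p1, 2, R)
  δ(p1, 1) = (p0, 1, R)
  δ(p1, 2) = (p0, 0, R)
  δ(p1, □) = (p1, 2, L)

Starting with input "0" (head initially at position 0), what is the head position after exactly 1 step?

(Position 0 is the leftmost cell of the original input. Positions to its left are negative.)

Execution trace (head position shown):
Step 0: [p0]0  (head at position 0)
Step 1: move right → □[pR]□  (head at position 1)

After 1 step, the head is at position 1.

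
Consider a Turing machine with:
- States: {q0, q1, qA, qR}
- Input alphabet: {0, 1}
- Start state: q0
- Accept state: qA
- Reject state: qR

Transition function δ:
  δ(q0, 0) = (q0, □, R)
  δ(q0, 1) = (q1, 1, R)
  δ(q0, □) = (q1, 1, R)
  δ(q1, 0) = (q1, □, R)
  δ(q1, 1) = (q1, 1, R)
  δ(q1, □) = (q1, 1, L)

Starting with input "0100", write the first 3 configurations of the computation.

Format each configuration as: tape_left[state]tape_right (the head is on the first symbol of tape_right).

Transitions applied:
Step 1: δ(q0, 0) = (q0, □, R)
Step 2: δ(q0, 1) = (q1, 1, R)

The first 3 configurations are:
[q0]0100 ⊢ □[q0]100 ⊢ □1[q1]00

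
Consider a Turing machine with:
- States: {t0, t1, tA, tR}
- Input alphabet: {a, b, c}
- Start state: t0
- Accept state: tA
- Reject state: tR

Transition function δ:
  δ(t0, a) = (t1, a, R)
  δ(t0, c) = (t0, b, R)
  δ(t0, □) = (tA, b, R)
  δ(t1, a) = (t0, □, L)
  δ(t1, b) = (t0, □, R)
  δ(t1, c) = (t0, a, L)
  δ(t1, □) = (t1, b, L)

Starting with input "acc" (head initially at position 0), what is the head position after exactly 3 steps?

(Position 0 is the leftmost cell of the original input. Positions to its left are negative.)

Execution trace (head position shown):
Step 0: [t0]acc  (head at position 0)
Step 1: move right → a[t1]cc  (head at position 1)
Step 2: move left → [t0]aac  (head at position 0)
Step 3: move right → a[t1]ac  (head at position 1)

After 3 steps, the head is at position 1.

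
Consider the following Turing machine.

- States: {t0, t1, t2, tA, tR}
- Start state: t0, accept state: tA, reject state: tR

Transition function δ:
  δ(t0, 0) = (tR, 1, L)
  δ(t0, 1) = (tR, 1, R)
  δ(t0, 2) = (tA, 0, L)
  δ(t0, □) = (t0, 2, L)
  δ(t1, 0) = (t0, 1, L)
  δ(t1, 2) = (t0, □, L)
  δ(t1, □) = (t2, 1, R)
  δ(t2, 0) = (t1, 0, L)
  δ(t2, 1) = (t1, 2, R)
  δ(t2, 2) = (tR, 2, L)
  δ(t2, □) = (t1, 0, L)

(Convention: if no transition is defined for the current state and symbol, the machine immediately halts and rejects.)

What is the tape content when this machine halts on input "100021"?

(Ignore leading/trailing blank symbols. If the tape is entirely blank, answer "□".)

Execution trace:
Initial: [t0]100021
Step 1: δ(t0, 1) = (tR, 1, R) → 1[tR]00021

The machine reaches the reject state tR and halts.

Final tape (ignoring leading/trailing blanks): 100021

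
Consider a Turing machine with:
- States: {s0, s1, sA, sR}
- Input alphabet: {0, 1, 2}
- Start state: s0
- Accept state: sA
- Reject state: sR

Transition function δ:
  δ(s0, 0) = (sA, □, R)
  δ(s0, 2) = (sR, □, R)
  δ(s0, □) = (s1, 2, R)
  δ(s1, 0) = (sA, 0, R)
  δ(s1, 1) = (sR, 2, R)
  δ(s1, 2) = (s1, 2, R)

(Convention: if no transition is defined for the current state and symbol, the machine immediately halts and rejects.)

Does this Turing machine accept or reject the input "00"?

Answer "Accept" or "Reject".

Execution trace:
Initial: [s0]00
Step 1: δ(s0, 0) = (sA, □, R) → □[sA]0

The machine reaches the accept state sA and halts.

Answer: Accept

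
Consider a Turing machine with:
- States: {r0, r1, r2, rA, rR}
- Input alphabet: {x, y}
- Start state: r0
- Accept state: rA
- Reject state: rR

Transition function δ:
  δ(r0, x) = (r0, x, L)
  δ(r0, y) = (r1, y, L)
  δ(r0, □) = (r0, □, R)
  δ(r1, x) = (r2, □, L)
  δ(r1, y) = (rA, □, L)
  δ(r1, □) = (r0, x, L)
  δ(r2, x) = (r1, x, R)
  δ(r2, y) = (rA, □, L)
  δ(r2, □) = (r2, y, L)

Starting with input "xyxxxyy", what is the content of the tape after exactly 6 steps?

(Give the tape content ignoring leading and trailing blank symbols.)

Execution trace:
Initial: [r0]xyxxxyy
Step 1: δ(r0, x) = (r0, x, L) → [r0]□xyxxxyy
Step 2: δ(r0, □) = (r0, □, R) → □[r0]xyxxxyy
Step 3: δ(r0, x) = (r0, x, L) → [r0]□xyxxxyy
Step 4: δ(r0, □) = (r0, □, R) → □[r0]xyxxxyy
Step 5: δ(r0, x) = (r0, x, L) → [r0]□xyxxxyy
Step 6: δ(r0, □) = (r0, □, R) → □[r0]xyxxxyy

After 6 steps, the tape (ignoring leading/trailing blanks) is: xyxxxyy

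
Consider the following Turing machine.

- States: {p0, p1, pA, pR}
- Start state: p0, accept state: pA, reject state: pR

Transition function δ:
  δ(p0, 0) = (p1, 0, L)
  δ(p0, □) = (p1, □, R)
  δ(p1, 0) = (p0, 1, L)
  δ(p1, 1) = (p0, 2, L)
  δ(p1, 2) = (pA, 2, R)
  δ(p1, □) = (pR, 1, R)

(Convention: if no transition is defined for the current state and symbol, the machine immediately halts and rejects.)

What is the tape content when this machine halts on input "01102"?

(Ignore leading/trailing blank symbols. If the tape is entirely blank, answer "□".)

Execution trace:
Initial: [p0]01102
Step 1: δ(p0, 0) = (p1, 0, L) → [p1]□01102
Step 2: δ(p1, □) = (pR, 1, R) → 1[pR]01102

The machine reaches the reject state pR and halts.

Final tape (ignoring leading/trailing blanks): 101102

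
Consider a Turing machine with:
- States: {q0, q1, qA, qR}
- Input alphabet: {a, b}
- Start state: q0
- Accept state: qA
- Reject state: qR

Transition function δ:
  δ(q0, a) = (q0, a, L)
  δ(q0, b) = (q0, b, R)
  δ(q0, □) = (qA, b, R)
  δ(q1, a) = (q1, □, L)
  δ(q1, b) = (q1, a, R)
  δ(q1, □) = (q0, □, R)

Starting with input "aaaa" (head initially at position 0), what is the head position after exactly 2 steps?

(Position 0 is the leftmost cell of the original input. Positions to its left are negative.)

Execution trace (head position shown):
Step 0: [q0]aaaa  (head at position 0)
Step 1: move left → [q0]□aaaa  (head at position -1)
Step 2: move right → b[qA]aaaa  (head at position 0)

After 2 steps, the head is at position 0.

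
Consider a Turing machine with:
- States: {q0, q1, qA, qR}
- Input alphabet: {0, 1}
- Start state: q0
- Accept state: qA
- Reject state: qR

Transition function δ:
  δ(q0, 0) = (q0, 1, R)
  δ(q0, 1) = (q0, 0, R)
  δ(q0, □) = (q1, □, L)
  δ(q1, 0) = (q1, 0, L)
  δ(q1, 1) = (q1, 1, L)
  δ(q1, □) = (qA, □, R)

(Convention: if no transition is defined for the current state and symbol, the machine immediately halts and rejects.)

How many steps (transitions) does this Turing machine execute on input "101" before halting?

Execution trace:
Initial: [q0]101
Step 1: δ(q0, 1) = (q0, 0, R) → 0[q0]01
Step 2: δ(q0, 0) = (q0, 1, R) → 01[q0]1
Step 3: δ(q0, 1) = (q0, 0, R) → 010[q0]□
Step 4: δ(q0, □) = (q1, □, L) → 01[q1]0□
Step 5: δ(q1, 0) = (q1, 0, L) → 0[q1]10□
Step 6: δ(q1, 1) = (q1, 1, L) → [q1]010□
Step 7: δ(q1, 0) = (q1, 0, L) → [q1]□010□
Step 8: δ(q1, □) = (qA, □, R) → □[qA]010□

The machine reaches the accept state qA and halts.

The machine executed 8 steps before halting.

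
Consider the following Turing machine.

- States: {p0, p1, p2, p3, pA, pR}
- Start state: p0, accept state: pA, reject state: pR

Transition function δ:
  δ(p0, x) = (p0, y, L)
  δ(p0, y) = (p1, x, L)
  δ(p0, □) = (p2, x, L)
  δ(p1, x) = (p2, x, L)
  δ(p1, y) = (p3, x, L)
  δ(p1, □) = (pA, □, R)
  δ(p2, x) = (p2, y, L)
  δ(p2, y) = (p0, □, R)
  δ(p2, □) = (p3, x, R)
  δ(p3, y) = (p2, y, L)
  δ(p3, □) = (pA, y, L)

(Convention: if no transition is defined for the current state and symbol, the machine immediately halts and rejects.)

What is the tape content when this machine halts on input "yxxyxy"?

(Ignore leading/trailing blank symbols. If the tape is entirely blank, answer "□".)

Execution trace:
Initial: [p0]yxxyxy
Step 1: δ(p0, y) = (p1, x, L) → [p1]□xxxyxy
Step 2: δ(p1, □) = (pA, □, R) → □[pA]xxxyxy

The machine reaches the accept state pA and halts.

Final tape (ignoring leading/trailing blanks): xxxyxy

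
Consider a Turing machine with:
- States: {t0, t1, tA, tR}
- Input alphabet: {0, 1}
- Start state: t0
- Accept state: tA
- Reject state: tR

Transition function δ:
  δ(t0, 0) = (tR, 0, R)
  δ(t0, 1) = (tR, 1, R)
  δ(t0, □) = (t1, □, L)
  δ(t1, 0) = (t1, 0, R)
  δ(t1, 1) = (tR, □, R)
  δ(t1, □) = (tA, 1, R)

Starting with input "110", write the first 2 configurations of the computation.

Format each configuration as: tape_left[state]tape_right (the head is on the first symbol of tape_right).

Transitions applied:
Step 1: δ(t0, 1) = (tR, 1, R)

The first 2 configurations are:
[t0]110 ⊢ 1[tR]10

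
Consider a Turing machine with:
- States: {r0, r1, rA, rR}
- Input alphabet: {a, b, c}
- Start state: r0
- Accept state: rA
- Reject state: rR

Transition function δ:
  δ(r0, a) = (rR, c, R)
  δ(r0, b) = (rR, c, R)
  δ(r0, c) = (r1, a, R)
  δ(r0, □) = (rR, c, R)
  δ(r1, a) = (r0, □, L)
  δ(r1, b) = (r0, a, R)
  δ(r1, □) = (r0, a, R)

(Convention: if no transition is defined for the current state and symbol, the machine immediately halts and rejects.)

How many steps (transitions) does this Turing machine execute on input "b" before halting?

Execution trace:
Initial: [r0]b
Step 1: δ(r0, b) = (rR, c, R) → c[rR]□

The machine reaches the reject state rR and halts.

The machine executed 1 step before halting.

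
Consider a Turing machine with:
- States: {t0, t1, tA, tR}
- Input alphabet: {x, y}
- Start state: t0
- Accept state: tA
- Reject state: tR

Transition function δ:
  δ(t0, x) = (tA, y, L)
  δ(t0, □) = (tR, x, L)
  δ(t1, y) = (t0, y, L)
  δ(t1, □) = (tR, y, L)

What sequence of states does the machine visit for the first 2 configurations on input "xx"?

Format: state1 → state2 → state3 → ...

Execution trace:
Initial: [t0]xx
Step 1: δ(t0, x) = (tA, y, L) → [tA]□yx

The machine reaches the accept state tA and halts.

State sequence: t0 → tA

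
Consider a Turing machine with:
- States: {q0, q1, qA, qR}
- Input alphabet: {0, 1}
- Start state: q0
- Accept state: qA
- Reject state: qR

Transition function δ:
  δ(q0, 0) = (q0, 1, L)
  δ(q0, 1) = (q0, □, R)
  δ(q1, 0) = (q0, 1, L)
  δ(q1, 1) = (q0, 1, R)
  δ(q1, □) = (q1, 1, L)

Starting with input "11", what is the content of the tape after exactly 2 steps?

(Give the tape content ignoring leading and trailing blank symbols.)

Execution trace:
Initial: [q0]11
Step 1: δ(q0, 1) = (q0, □, R) → □[q0]1
Step 2: δ(q0, 1) = (q0, □, R) → □□[q0]□

No transition is defined for δ(q0, □). By convention the machine halts and rejects.

After 2 steps, the tape (ignoring leading/trailing blanks) is: □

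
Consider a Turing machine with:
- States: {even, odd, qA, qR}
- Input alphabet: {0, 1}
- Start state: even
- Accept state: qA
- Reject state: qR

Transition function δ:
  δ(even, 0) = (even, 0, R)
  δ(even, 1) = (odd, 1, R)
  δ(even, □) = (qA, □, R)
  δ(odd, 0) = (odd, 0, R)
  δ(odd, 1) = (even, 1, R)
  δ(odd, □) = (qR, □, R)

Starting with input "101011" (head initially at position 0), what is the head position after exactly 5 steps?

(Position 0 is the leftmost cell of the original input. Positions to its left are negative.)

Execution trace (head position shown):
Step 0: [even]101011  (head at position 0)
Step 1: move right → 1[odd]01011  (head at position 1)
Step 2: move right → 10[odd]1011  (head at position 2)
Step 3: move right → 101[even]011  (head at position 3)
Step 4: move right → 1010[even]11  (head at position 4)
Step 5: move right → 10101[odd]1  (head at position 5)

After 5 steps, the head is at position 5.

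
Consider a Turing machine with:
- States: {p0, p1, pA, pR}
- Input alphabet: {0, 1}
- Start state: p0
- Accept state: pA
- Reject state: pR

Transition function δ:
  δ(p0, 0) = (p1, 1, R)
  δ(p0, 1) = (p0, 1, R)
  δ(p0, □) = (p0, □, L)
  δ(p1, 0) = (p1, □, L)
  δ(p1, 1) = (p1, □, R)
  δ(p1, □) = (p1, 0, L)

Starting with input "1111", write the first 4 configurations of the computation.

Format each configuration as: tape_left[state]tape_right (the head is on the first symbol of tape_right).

Transitions applied:
Step 1: δ(p0, 1) = (p0, 1, R)
Step 2: δ(p0, 1) = (p0, 1, R)
Step 3: δ(p0, 1) = (p0, 1, R)

The first 4 configurations are:
[p0]1111 ⊢ 1[p0]111 ⊢ 11[p0]11 ⊢ 111[p0]1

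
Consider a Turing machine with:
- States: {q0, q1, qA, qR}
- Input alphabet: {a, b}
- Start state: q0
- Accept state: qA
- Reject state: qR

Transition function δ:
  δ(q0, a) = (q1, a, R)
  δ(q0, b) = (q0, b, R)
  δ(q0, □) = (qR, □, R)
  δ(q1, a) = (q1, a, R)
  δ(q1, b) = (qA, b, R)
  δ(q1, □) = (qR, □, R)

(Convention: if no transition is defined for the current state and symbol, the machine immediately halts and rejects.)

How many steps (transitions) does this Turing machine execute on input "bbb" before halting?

Execution trace:
Initial: [q0]bbb
Step 1: δ(q0, b) = (q0, b, R) → b[q0]bb
Step 2: δ(q0, b) = (q0, b, R) → bb[q0]b
Step 3: δ(q0, b) = (q0, b, R) → bbb[q0]□
Step 4: δ(q0, □) = (qR, □, R) → bbb□[qR]□

The machine reaches the reject state qR and halts.

The machine executed 4 steps before halting.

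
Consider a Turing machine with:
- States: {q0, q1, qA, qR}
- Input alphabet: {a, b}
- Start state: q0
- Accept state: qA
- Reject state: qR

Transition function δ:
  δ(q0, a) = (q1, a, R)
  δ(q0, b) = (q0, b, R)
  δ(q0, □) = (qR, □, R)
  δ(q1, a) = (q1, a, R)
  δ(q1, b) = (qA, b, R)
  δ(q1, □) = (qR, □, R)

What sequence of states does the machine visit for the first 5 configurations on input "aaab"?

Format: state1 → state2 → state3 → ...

Execution trace:
Initial: [q0]aaab
Step 1: δ(q0, a) = (q1, a, R) → a[q1]aab
Step 2: δ(q1, a) = (q1, a, R) → aa[q1]ab
Step 3: δ(q1, a) = (q1, a, R) → aaa[q1]b
Step 4: δ(q1, b) = (qA, b, R) → aaab[qA]□

The machine reaches the accept state qA and halts.

State sequence: q0 → q1 → q1 → q1 → qA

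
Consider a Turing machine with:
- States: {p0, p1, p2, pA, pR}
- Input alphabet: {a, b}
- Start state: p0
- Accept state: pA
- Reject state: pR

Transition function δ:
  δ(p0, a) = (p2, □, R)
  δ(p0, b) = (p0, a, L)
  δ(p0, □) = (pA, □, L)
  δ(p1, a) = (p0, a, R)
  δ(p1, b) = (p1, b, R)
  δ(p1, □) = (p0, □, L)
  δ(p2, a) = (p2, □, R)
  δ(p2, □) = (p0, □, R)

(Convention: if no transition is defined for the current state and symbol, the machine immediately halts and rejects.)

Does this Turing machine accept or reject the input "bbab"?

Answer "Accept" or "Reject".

Execution trace:
Initial: [p0]bbab
Step 1: δ(p0, b) = (p0, a, L) → [p0]□abab
Step 2: δ(p0, □) = (pA, □, L) → [pA]□□abab

The machine reaches the accept state pA and halts.

Answer: Accept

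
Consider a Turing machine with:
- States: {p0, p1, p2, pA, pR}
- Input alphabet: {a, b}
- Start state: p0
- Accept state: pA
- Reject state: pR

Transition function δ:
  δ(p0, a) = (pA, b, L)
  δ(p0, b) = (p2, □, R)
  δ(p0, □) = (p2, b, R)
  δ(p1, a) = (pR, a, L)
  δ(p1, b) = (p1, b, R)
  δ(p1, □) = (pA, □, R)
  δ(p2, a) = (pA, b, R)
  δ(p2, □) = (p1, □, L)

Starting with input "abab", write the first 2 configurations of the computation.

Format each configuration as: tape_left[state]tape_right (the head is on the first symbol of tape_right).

Transitions applied:
Step 1: δ(p0, a) = (pA, b, L)

The first 2 configurations are:
[p0]abab ⊢ [pA]□bbab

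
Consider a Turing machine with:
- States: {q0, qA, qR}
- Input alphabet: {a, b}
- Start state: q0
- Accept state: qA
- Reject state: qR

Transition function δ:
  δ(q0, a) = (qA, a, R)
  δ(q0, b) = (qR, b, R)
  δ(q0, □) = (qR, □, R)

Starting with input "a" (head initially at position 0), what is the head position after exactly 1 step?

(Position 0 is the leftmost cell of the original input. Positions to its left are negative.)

Execution trace (head position shown):
Step 0: [q0]a  (head at position 0)
Step 1: move right → a[qA]□  (head at position 1)

After 1 step, the head is at position 1.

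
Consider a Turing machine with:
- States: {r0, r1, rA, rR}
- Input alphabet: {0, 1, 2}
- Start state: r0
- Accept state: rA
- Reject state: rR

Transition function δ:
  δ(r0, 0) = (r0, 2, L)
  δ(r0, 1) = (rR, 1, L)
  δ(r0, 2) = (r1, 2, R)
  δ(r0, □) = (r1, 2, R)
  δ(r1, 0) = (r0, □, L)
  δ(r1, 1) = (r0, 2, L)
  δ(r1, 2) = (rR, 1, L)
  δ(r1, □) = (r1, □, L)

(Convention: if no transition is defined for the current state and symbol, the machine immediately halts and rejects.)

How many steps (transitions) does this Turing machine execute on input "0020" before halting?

Execution trace:
Initial: [r0]0020
Step 1: δ(r0, 0) = (r0, 2, L) → [r0]□2020
Step 2: δ(r0, □) = (r1, 2, R) → 2[r1]2020
Step 3: δ(r1, 2) = (rR, 1, L) → [rR]21020

The machine reaches the reject state rR and halts.

The machine executed 3 steps before halting.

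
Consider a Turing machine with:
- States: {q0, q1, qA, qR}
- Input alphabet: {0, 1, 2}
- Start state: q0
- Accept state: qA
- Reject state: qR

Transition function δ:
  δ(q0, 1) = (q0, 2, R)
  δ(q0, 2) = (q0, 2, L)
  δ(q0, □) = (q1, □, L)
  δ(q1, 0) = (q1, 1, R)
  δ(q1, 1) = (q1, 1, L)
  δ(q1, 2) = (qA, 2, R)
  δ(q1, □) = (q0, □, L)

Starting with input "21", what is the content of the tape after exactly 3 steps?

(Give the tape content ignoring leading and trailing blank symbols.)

Execution trace:
Initial: [q0]21
Step 1: δ(q0, 2) = (q0, 2, L) → [q0]□21
Step 2: δ(q0, □) = (q1, □, L) → [q1]□□21
Step 3: δ(q1, □) = (q0, □, L) → [q0]□□□21

After 3 steps, the tape (ignoring leading/trailing blanks) is: 21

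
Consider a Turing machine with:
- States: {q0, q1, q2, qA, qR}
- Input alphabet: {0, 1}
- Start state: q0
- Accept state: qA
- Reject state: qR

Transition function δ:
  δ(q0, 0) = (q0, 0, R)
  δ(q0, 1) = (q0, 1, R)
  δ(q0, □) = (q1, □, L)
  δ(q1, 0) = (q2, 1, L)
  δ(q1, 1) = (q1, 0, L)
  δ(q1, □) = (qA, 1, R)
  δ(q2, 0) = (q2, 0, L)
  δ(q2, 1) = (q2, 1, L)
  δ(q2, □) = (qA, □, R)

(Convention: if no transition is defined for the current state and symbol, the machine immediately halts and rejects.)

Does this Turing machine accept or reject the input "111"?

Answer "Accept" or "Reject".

Execution trace:
Initial: [q0]111
Step 1: δ(q0, 1) = (q0, 1, R) → 1[q0]11
Step 2: δ(q0, 1) = (q0, 1, R) → 11[q0]1
Step 3: δ(q0, 1) = (q0, 1, R) → 111[q0]□
Step 4: δ(q0, □) = (q1, □, L) → 11[q1]1□
Step 5: δ(q1, 1) = (q1, 0, L) → 1[q1]10□
Step 6: δ(q1, 1) = (q1, 0, L) → [q1]100□
Step 7: δ(q1, 1) = (q1, 0, L) → [q1]□000□
Step 8: δ(q1, □) = (qA, 1, R) → 1[qA]000□

The machine reaches the accept state qA and halts.

Answer: Accept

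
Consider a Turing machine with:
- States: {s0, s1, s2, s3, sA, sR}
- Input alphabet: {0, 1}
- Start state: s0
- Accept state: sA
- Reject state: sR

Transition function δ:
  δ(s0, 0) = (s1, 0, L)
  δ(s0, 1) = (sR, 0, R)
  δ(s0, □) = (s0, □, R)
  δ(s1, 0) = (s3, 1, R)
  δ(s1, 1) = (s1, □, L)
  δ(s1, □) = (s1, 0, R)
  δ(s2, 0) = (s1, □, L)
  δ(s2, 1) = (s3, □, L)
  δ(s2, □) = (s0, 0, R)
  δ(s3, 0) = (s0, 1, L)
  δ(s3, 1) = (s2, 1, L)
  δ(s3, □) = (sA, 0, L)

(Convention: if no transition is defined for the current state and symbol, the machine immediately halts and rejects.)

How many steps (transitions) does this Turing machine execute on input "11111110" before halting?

Execution trace:
Initial: [s0]11111110
Step 1: δ(s0, 1) = (sR, 0, R) → 0[sR]1111110

The machine reaches the reject state sR and halts.

The machine executed 1 step before halting.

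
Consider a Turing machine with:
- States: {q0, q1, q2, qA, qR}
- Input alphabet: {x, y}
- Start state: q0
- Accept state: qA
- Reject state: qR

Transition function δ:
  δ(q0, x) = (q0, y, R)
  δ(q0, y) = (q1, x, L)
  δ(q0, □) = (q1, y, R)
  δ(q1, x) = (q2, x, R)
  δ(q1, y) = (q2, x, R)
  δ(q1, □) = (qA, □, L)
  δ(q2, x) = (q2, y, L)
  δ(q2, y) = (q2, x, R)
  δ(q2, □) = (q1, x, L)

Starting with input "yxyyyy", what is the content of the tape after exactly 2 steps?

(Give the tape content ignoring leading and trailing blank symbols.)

Execution trace:
Initial: [q0]yxyyyy
Step 1: δ(q0, y) = (q1, x, L) → [q1]□xxyyyy
Step 2: δ(q1, □) = (qA, □, L) → [qA]□□xxyyyy

The machine reaches the accept state qA and halts.

After 2 steps, the tape (ignoring leading/trailing blanks) is: xxyyyy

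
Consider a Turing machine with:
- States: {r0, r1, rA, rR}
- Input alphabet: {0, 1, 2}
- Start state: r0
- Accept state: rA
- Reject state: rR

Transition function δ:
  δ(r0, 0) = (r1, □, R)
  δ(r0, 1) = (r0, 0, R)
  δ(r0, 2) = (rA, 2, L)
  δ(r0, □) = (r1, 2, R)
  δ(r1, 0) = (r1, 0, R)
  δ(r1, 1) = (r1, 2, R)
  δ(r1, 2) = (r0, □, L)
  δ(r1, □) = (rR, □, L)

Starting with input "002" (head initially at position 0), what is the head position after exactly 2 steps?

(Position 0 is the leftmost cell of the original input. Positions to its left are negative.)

Execution trace (head position shown):
Step 0: [r0]002  (head at position 0)
Step 1: move right → □[r1]02  (head at position 1)
Step 2: move right → □0[r1]2  (head at position 2)

After 2 steps, the head is at position 2.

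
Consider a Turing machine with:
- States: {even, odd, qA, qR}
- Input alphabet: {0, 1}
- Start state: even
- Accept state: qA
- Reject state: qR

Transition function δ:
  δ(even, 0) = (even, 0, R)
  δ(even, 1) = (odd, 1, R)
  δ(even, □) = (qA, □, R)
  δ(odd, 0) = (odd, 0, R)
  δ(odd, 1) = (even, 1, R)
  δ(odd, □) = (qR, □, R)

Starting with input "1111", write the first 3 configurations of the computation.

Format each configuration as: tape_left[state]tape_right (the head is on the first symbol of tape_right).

Transitions applied:
Step 1: δ(even, 1) = (odd, 1, R)
Step 2: δ(odd, 1) = (even, 1, R)

The first 3 configurations are:
[even]1111 ⊢ 1[odd]111 ⊢ 11[even]11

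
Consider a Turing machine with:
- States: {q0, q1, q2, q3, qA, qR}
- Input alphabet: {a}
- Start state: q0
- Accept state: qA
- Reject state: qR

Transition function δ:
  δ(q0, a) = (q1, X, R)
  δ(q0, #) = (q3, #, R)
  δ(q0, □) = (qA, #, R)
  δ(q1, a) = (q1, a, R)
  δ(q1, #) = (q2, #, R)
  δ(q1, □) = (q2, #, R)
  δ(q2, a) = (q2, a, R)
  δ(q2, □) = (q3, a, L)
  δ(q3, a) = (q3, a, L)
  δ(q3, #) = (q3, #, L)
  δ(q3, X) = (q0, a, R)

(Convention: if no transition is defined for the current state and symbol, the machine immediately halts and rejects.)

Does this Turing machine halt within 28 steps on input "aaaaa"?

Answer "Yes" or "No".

Execution trace:
Initial: [q0]aaaaa
Step 1: δ(q0, a) = (q1, X, R) → X[q1]aaaa
Step 2: δ(q1, a) = (q1, a, R) → Xa[q1]aaa
Step 3: δ(q1, a) = (q1, a, R) → Xaa[q1]aa
Step 4: δ(q1, a) = (q1, a, R) → Xaaa[q1]a
Step 5: δ(q1, a) = (q1, a, R) → Xaaaa[q1]□
Step 6: δ(q1, □) = (q2, #, R) → Xaaaa#[q2]□
Step 7: δ(q2, □) = (q3, a, L) → Xaaaa[q3]#a
Step 8: δ(q3, #) = (q3, #, L) → Xaaa[q3]a#a
Step 9: δ(q3, a) = (q3, a, L) → Xaa[q3]aa#a
Step 10: δ(q3, a) = (q3, a, L) → Xa[q3]aaa#a
Step 11: δ(q3, a) = (q3, a, L) → X[q3]aaaa#a
Step 12: δ(q3, a) = (q3, a, L) → [q3]Xaaaa#a
Step 13: δ(q3, X) = (q0, a, R) → a[q0]aaaa#a
Step 14: δ(q0, a) = (q1, X, R) → aX[q1]aaa#a
Step 15: δ(q1, a) = (q1, a, R) → aXa[q1]aa#a
Step 16: δ(q1, a) = (q1, a, R) → aXaa[q1]a#a
Step 17: δ(q1, a) = (q1, a, R) → aXaaa[q1]#a
Step 18: δ(q1, #) = (q2, #, R) → aXaaa#[q2]a
Step 19: δ(q2, a) = (q2, a, R) → aXaaa#a[q2]□
Step 20: δ(q2, □) = (q3, a, L) → aXaaa#[q3]aa
Step 21: δ(q3, a) = (q3, a, L) → aXaaa[q3]#aa
Step 22: δ(q3, #) = (q3, #, L) → aXaa[q3]a#aa
Step 23: δ(q3, a) = (q3, a, L) → aXa[q3]aa#aa
Step 24: δ(q3, a) = (q3, a, L) → aX[q3]aaa#aa
Step 25: δ(q3, a) = (q3, a, L) → a[q3]Xaaa#aa
Step 26: δ(q3, X) = (q0, a, R) → aa[q0]aaa#aa
Step 27: δ(q0, a) = (q1, X, R) → aaX[q1]aa#aa
Step 28: δ(q1, a) = (q1, a, R) → aaXa[q1]a#aa

The machine has not reached a halting state after 28 steps.
The machine did not halt within the 28-step bound.

Answer: No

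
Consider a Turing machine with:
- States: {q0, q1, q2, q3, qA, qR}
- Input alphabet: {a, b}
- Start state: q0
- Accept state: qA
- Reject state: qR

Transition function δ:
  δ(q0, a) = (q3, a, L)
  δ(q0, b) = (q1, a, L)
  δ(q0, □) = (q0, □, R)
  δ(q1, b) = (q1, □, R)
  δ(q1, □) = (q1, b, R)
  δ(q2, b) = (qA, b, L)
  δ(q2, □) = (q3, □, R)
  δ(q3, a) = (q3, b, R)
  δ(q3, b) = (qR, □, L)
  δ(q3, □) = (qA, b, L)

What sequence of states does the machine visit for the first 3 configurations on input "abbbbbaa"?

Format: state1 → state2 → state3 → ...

Execution trace:
Initial: [q0]abbbbbaa
Step 1: δ(q0, a) = (q3, a, L) → [q3]□abbbbbaa
Step 2: δ(q3, □) = (qA, b, L) → [qA]□babbbbbaa

The machine reaches the accept state qA and halts.

State sequence: q0 → q3 → qA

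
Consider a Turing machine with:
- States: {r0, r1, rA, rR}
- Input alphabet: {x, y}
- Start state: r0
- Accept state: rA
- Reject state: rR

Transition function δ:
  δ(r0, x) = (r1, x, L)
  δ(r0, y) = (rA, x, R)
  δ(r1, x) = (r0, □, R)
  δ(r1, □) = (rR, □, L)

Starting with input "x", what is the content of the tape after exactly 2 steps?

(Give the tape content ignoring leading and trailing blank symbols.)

Execution trace:
Initial: [r0]x
Step 1: δ(r0, x) = (r1, x, L) → [r1]□x
Step 2: δ(r1, □) = (rR, □, L) → [rR]□□x

The machine reaches the reject state rR and halts.

After 2 steps, the tape (ignoring leading/trailing blanks) is: x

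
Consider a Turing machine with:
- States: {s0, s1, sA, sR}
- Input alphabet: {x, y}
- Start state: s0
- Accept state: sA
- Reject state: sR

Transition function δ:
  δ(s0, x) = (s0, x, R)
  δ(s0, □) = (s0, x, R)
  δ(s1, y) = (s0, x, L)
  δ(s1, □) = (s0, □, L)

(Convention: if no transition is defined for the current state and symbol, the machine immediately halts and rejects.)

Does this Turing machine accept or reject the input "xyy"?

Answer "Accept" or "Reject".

Execution trace:
Initial: [s0]xyy
Step 1: δ(s0, x) = (s0, x, R) → x[s0]yy

No transition is defined for δ(s0, y). By convention the machine halts and rejects.

Answer: Reject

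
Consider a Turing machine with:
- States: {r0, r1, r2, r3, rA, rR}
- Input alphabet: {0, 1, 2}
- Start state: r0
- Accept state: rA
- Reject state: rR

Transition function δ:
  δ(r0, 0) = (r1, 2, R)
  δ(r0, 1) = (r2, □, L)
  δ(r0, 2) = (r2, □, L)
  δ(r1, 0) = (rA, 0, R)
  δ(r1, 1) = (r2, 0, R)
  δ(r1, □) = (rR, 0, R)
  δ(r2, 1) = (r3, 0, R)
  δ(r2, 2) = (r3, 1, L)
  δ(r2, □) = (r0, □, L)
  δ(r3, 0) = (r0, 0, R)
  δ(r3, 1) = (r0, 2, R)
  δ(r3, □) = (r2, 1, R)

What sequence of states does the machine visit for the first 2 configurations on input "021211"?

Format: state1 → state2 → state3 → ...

Execution trace:
Initial: [r0]021211
Step 1: δ(r0, 0) = (r1, 2, R) → 2[r1]21211

No transition is defined for δ(r1, 2). By convention the machine halts and rejects.

State sequence: r0 → r1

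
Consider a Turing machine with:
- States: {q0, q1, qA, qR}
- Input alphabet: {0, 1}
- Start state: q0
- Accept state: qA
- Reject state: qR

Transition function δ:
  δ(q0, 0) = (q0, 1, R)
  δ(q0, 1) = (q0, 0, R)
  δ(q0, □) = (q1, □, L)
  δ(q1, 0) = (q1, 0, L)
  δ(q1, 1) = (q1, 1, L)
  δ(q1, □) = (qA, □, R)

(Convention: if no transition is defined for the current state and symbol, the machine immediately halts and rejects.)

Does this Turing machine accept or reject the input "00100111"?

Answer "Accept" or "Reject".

Execution trace:
Initial: [q0]00100111
Step 1: δ(q0, 0) = (q0, 1, R) → 1[q0]0100111
Step 2: δ(q0, 0) = (q0, 1, R) → 11[q0]100111
Step 3: δ(q0, 1) = (q0, 0, R) → 110[q0]00111
Step 4: δ(q0, 0) = (q0, 1, R) → 1101[q0]0111
Step 5: δ(q0, 0) = (q0, 1, R) → 11011[q0]111
Step 6: δ(q0, 1) = (q0, 0, R) → 110110[q0]11
Step 7: δ(q0, 1) = (q0, 0, R) → 1101100[q0]1
Step 8: δ(q0, 1) = (q0, 0, R) → 11011000[q0]□
Step 9: δ(q0, □) = (q1, □, L) → 1101100[q1]0□
Step 10: δ(q1, 0) = (q1, 0, L) → 110110[q1]00□
Step 11: δ(q1, 0) = (q1, 0, L) → 11011[q1]000□
Step 12: δ(q1, 0) = (q1, 0, L) → 1101[q1]1000□
Step 13: δ(q1, 1) = (q1, 1, L) → 110[q1]11000□
Step 14: δ(q1, 1) = (q1, 1, L) → 11[q1]011000□
Step 15: δ(q1, 0) = (q1, 0, L) → 1[q1]1011000□
Step 16: δ(q1, 1) = (q1, 1, L) → [q1]11011000□
Step 17: δ(q1, 1) = (q1, 1, L) → [q1]□11011000□
Step 18: δ(q1, □) = (qA, □, R) → □[qA]11011000□

The machine reaches the accept state qA and halts.

Answer: Accept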